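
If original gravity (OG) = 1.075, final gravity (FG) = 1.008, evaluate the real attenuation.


AA = (OG−FG)/(OG−1)·100;  RA = AA·0.8192
AA = (1.075 − 1.008)/(1.075 − 1)·100 = 89.3333
RA = 89.3333·0.8192

73.1819 %


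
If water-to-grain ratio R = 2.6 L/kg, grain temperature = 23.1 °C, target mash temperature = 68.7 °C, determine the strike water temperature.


T_strike = (0.41/R)·(T_mash − T_grain) + T_mash
T_strike = (0.41/2.6)·(68.7 − 23.1) + 68.7

75.8908 °C


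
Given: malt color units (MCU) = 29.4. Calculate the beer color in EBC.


SRM = 1.4922·MCU^0.6859;  EBC = SRM·1.97
SRM = 1.4922·29.4^0.6859 = 15.1693
EBC = 15.1693·1.97

29.8836 EBC


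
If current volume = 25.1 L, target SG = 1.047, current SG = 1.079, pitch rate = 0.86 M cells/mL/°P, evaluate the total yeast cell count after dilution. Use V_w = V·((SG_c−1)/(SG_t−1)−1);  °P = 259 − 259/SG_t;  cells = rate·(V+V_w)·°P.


V_w = 25.1·((1.079−1)/(1.047−1)−1) = 17.0894
V_final = 25.1 + 17.0894 = 42.1894
°P = 259 − 259/1.047 = 11.6266
cells = 0.86·42.1894·11.6266

421.8445 billion cells


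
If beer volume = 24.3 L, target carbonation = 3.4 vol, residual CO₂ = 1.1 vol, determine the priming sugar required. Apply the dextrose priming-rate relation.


sugar = (target − residual)·4.0·V
sugar = (3.4 − 1.1)·4.0·24.3

223.5600 g


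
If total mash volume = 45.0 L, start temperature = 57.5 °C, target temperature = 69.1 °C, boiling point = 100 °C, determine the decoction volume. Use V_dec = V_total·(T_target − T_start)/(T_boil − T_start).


V_dec = 45.0·(69.1 − 57.5)/(100 − 57.5)

12.2824 L


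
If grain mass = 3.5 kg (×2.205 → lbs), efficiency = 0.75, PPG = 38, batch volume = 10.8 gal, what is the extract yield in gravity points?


points = lbs × PPG × eff / vol
lbs = 3.5 × 2.205 = 7.7175
points = 7.7175 × 38 × 0.75 / 10.8

20.3656 points


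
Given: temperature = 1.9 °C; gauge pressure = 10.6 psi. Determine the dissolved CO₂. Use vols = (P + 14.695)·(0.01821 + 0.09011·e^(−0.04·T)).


vols = (10.6 + 14.695)·(0.01821 + 0.09011·e^(−0.04·1.9))

2.5731 volumes


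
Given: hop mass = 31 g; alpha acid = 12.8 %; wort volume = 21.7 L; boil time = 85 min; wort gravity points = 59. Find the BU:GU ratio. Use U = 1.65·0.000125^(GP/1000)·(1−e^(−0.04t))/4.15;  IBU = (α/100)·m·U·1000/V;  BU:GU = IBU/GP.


U = 1.65·0.000125^(59/1000)·(1−e^(−0.04·85))/4.15 = 0.2262
IBU = (12.8/100)·31·0.2262·1000/21.7 = 41.3546
BU:GU = 41.3546/59

0.7009


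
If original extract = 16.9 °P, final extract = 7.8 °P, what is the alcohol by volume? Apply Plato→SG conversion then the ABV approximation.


SG = 259/(259 − P);  ABV = (OG − FG)·131.25
OG = 259/(259 − 16.9) = 1.0698
FG = 259/(259 − 7.8) = 1.0311
ABV = (1.0698 − 1.0311)·131.25

5.0866 % ABV


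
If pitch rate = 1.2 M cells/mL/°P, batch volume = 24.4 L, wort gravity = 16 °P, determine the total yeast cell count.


cells (billions) = rate · V_L · °P
cells = 1.2 · 24.4 · 16

468.4800 billion cells


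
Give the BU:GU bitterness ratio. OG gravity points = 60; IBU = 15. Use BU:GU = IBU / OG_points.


BU:GU = 15 / 60

0.2500


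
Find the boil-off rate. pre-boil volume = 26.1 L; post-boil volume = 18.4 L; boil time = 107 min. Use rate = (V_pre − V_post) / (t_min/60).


rate = (26.1 − 18.4) / (107/60)

4.3178 L/hr


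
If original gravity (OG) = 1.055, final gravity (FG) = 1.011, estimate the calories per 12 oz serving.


ABW = (OG−FG)·131.25·0.79/FG;  °P = 259 − 259/SG (for OG→OE and FG→AE);  RE = 0.1808·OE + 0.8192·AE;  Cal = (6.9·ABW + 4·(RE−0.1))·FG·3.55
ABW = (1.055 − 1.011)·131.25·0.79/1.011 = 4.5126
OE = 259 − 259/1.055 = 13.5024 °P
AE = 259 − 259/1.011 = 2.8180 °P
RE = 0.1808·13.5024 + 0.8192·2.8180 = 4.7497 °P
Cal = (6.9·4.5126 + 4·(4.7497−0.1))·1.011·3.55

178.5048 kcal


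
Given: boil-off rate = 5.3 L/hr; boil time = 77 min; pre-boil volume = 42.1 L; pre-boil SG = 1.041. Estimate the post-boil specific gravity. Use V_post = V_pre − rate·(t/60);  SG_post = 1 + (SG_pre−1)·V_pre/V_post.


V_post = 42.1 − 5.3·(77/60) = 35.2983
SG_post = 1 + (1.041 − 1)·42.1/35.2983

1.0489


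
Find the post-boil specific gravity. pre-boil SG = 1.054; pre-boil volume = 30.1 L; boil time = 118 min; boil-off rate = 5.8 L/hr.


V_post = V_pre − rate·(t/60);  SG_post = 1 + (SG_pre−1)·V_pre/V_post
V_post = 30.1 − 5.8·(118/60) = 18.6933
SG_post = 1 + (1.054 − 1)·30.1/18.6933

1.0870


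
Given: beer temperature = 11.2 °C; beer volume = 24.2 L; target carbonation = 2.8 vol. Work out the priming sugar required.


residual = 14.695·(0.01821 + 0.09011·e^(−0.04·T));  sugar = (target − residual)·4.0·V
residual = 14.695·(0.01821 + 0.09011·e^(−0.04·11.2)) = 1.1136
sugar = (2.8 − 1.1136)·4.0·24.2

163.2423 g


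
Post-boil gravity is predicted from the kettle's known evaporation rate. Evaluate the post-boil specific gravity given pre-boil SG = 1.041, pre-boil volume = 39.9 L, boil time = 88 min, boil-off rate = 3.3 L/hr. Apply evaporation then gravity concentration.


V_post = V_pre − rate·(t/60);  SG_post = 1 + (SG_pre−1)·V_pre/V_post
V_post = 39.9 − 3.3·(88/60) = 35.0600
SG_post = 1 + (1.041 − 1)·39.9/35.0600

1.0467


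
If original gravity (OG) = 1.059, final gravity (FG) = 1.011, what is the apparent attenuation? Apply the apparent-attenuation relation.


AA = (OG − FG)/(OG − 1) · 100
AA = (1.059 − 1.011)/(1.059 − 1) · 100

81.3559 %


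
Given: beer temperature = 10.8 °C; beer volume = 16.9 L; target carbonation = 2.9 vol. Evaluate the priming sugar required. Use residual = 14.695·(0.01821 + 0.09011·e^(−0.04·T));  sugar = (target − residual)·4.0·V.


residual = 14.695·(0.01821 + 0.09011·e^(−0.04·10.8)) = 1.1273
sugar = (2.9 − 1.1273)·4.0·16.9

119.8374 g


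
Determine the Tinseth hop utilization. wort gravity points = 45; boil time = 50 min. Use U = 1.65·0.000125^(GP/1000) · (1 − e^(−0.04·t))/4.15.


bigness = 1.65·0.000125^(45/1000) = 1.1011
boil_factor = (1 − e^(−0.04·50))/4.15 = 0.2084
U = 1.1011 · 0.2084

0.2294


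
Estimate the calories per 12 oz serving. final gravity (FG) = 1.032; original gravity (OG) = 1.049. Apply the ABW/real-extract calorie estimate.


ABW = (OG−FG)·131.25·0.79/FG;  °P = 259 − 259/SG (for OG→OE and FG→AE);  RE = 0.1808·OE + 0.8192·AE;  Cal = (6.9·ABW + 4·(RE−0.1))·FG·3.55
ABW = (1.049 − 1.032)·131.25·0.79/1.032 = 1.7080
OE = 259 − 259/1.049 = 12.0982 °P
AE = 259 − 259/1.032 = 8.0310 °P
RE = 0.1808·12.0982 + 0.8192·8.0310 = 8.7664 °P
Cal = (6.9·1.7080 + 4·(8.7664−0.1))·1.032·3.55

170.1772 kcal


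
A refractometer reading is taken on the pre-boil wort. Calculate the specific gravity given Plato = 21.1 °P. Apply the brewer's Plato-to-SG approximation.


SG = 259/(259 − P)
SG = 259/(259 − 21.1)

1.0887


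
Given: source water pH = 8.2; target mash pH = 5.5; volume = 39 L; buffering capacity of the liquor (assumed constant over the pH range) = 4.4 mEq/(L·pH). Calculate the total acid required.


acid = buffering capacity · (pH_source − pH_target) · V
acid = 4.4 · (8.2 − 5.5) · 39

463.3200 mEq


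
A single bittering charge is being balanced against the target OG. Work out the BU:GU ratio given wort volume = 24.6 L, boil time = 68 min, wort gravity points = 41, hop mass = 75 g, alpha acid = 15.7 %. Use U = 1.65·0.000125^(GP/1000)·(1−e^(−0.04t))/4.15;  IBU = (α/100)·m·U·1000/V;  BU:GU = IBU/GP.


U = 1.65·0.000125^(41/1000)·(1−e^(−0.04·68))/4.15 = 0.2569
IBU = (15.7/100)·75·0.2569·1000/24.6 = 122.9816
BU:GU = 122.9816/41

2.9996


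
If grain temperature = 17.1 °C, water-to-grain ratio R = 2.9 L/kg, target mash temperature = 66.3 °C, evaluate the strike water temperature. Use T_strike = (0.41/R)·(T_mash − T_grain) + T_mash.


T_strike = (0.41/2.9)·(66.3 − 17.1) + 66.3

73.2559 °C


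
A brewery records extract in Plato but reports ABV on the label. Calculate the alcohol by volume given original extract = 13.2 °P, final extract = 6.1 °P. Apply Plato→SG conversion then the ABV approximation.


SG = 259/(259 − P);  ABV = (OG − FG)·131.25
OG = 259/(259 − 13.2) = 1.0537
FG = 259/(259 − 6.1) = 1.0241
ABV = (1.0537 − 1.0241)·131.25

3.8826 % ABV


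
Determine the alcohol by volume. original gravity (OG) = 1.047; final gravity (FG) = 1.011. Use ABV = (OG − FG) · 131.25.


ABV = (1.047 − 1.011) · 131.25

4.7250 % ABV


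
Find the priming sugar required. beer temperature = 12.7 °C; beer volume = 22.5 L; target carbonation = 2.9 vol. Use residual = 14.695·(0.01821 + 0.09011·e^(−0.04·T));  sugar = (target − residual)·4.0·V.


residual = 14.695·(0.01821 + 0.09011·e^(−0.04·12.7)) = 1.0643
sugar = (2.9 − 1.0643)·4.0·22.5

165.2090 g


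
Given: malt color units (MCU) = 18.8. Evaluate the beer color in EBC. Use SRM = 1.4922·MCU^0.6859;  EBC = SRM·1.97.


SRM = 1.4922·18.8^0.6859 = 11.1628
EBC = 11.1628·1.97

21.9907 EBC


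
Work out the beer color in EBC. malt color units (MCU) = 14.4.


SRM = 1.4922·MCU^0.6859;  EBC = SRM·1.97
SRM = 1.4922·14.4^0.6859 = 9.2971
EBC = 9.2971·1.97

18.3153 EBC


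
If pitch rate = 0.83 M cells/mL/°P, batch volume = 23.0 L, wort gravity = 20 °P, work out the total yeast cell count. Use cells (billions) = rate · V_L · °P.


cells = 0.83 · 23.0 · 20

381.8000 billion cells


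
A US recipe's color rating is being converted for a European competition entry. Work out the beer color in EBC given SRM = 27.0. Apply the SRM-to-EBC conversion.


EBC = SRM · 1.97
EBC = 27.0 · 1.97

53.1900 EBC


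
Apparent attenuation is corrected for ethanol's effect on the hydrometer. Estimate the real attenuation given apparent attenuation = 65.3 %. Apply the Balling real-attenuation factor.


RA = AA · 0.8192
RA = 65.3 · 0.8192

53.4938 %


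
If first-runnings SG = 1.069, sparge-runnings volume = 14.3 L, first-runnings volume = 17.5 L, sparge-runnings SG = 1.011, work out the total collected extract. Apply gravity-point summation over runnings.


total = Σ (SG_i − 1)·1000·V_i
first = (1.069 − 1)·1000·17.5 = 1207.5000
sparge = (1.011 − 1)·1000·14.3 = 157.3000
total = 1207.5000 + 157.3000

1364.8000 gravity·L


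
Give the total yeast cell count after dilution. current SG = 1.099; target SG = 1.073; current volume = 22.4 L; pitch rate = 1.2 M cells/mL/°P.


V_w = V·((SG_c−1)/(SG_t−1)−1);  °P = 259 − 259/SG_t;  cells = rate·(V+V_w)·°P
V_w = 22.4·((1.099−1)/(1.073−1)−1) = 7.9781
V_final = 22.4 + 7.9781 = 30.3781
°P = 259 − 259/1.073 = 17.6207
cells = 1.2·30.3781·17.6207

642.3393 billion cells


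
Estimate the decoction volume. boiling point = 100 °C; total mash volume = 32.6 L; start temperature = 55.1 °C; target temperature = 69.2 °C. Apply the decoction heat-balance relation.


V_dec = V_total·(T_target − T_start)/(T_boil − T_start)
V_dec = 32.6·(69.2 − 55.1)/(100 − 55.1)

10.2374 L


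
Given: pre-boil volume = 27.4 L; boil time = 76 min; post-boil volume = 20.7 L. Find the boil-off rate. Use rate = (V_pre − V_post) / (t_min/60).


rate = (27.4 − 20.7) / (76/60)

5.2895 L/hr


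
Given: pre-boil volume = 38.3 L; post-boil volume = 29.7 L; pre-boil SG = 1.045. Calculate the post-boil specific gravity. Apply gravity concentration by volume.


SG_post = 1 + (SG_pre − 1)·V_pre/V_post
pts_pre = (1.045 − 1)·1000 = 45.0000
pts_post = 45.0000·38.3/29.7 = 58.0303
SG_post = 1 + 58.0303/1000

1.0580


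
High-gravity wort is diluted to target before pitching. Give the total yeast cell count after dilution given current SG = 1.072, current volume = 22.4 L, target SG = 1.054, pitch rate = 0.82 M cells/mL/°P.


V_w = V·((SG_c−1)/(SG_t−1)−1);  °P = 259 − 259/SG_t;  cells = rate·(V+V_w)·°P
V_w = 22.4·((1.072−1)/(1.054−1)−1) = 7.4667
V_final = 22.4 + 7.4667 = 29.8667
°P = 259 − 259/1.054 = 13.2694
cells = 0.82·29.8667·13.2694

324.9777 billion cells


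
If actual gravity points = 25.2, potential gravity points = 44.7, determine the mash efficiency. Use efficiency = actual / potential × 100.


efficiency = 25.2 / 44.7 × 100

56.3758 %


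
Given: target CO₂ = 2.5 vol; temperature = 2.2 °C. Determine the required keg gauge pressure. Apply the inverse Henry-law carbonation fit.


psi = vols/(0.01821 + 0.09011·e^(−0.04·T)) − 14.695
psi = 2.5/(0.01821 + 0.09011·e^(−0.04·2.2)) − 14.695

10.1240 psi


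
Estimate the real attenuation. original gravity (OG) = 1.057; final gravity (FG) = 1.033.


AA = (OG−FG)/(OG−1)·100;  RA = AA·0.8192
AA = (1.057 − 1.033)/(1.057 − 1)·100 = 42.1053
RA = 42.1053·0.8192

34.4926 %


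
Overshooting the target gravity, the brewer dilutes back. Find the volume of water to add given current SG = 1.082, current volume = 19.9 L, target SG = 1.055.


V_water = V·((SG_curr − 1)/(SG_target − 1) − 1)
V_water = 19.9·((1.082 − 1)/(1.055 − 1) − 1)

9.7691 L


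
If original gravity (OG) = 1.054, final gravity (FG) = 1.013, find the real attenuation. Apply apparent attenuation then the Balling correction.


AA = (OG−FG)/(OG−1)·100;  RA = AA·0.8192
AA = (1.054 − 1.013)/(1.054 − 1)·100 = 75.9259
RA = 75.9259·0.8192

62.1985 %


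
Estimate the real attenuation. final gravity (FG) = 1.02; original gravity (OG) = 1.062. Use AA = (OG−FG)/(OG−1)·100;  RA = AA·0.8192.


AA = (1.062 − 1.02)/(1.062 − 1)·100 = 67.7419
RA = 67.7419·0.8192

55.4942 %


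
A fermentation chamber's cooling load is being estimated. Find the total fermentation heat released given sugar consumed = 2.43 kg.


Q = m_sugar · 590 kJ/kg
Q = 2.43 · 590

1433.7000 kJ


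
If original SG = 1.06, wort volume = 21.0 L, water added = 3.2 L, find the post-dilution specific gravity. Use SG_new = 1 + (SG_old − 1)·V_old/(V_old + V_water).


pts = (1.06 − 1)·1000·21.0/(21.0 + 3.2) = 52.0661
SG_new = 1 + 52.0661/1000

1.0521


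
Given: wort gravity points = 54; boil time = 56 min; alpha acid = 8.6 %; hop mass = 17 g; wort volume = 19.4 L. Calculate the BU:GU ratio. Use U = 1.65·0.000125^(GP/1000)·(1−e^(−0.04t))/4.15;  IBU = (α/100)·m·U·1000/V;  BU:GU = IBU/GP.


U = 1.65·0.000125^(54/1000)·(1−e^(−0.04·56))/4.15 = 0.2187
IBU = (8.6/100)·17·0.2187·1000/19.4 = 16.4789
BU:GU = 16.4789/54

0.3052


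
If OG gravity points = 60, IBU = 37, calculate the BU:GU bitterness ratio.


BU:GU = IBU / OG_points
BU:GU = 37 / 60

0.6167


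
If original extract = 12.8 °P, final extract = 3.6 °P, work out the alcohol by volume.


SG = 259/(259 − P);  ABV = (OG − FG)·131.25
OG = 259/(259 − 12.8) = 1.0520
FG = 259/(259 − 3.6) = 1.0141
ABV = (1.0520 − 1.0141)·131.25

4.9737 % ABV


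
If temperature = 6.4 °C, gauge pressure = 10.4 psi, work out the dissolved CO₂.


vols = (P + 14.695)·(0.01821 + 0.09011·e^(−0.04·T))
vols = (10.4 + 14.695)·(0.01821 + 0.09011·e^(−0.04·6.4))

2.2076 volumes


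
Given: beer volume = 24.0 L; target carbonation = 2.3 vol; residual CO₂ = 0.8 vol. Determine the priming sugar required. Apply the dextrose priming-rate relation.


sugar = (target − residual)·4.0·V
sugar = (2.3 − 0.8)·4.0·24.0

144.0000 g


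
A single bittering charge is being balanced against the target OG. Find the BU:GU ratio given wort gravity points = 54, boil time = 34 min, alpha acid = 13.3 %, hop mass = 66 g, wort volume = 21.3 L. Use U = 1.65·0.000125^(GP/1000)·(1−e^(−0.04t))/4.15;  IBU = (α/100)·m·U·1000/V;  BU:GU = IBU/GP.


U = 1.65·0.000125^(54/1000)·(1−e^(−0.04·34))/4.15 = 0.1819
IBU = (13.3/100)·66·0.1819·1000/21.3 = 74.9673
BU:GU = 74.9673/54

1.3883


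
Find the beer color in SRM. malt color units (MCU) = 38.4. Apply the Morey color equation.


SRM = 1.4922 · MCU^0.6859
SRM = 1.4922 · 38.4^0.6859

18.2188 SRM


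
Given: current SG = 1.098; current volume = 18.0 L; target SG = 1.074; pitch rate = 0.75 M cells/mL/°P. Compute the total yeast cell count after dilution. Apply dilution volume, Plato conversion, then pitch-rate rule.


V_w = V·((SG_c−1)/(SG_t−1)−1);  °P = 259 − 259/SG_t;  cells = rate·(V+V_w)·°P
V_w = 18.0·((1.098−1)/(1.074−1)−1) = 5.8378
V_final = 18.0 + 5.8378 = 23.8378
°P = 259 − 259/1.074 = 17.8454
cells = 0.75·23.8378·17.8454

319.0475 billion cells


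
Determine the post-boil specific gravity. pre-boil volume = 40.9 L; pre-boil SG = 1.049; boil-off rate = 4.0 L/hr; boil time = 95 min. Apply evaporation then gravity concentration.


V_post = V_pre − rate·(t/60);  SG_post = 1 + (SG_pre−1)·V_pre/V_post
V_post = 40.9 − 4.0·(95/60) = 34.5667
SG_post = 1 + (1.049 − 1)·40.9/34.5667

1.0580


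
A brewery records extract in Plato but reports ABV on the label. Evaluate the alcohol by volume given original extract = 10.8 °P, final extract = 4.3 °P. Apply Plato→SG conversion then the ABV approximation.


SG = 259/(259 − P);  ABV = (OG − FG)·131.25
OG = 259/(259 − 10.8) = 1.0435
FG = 259/(259 − 4.3) = 1.0169
ABV = (1.0435 − 1.0169)·131.25

3.4953 % ABV


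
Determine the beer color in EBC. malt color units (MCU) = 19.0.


SRM = 1.4922·MCU^0.6859;  EBC = SRM·1.97
SRM = 1.4922·19.0^0.6859 = 11.2441
EBC = 11.2441·1.97

22.1508 EBC


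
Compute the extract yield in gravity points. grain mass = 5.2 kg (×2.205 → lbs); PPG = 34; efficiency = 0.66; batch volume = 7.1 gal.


points = lbs × PPG × eff / vol
lbs = 5.2 × 2.205 = 11.4660
points = 11.4660 × 34 × 0.66 / 7.1

36.2390 points


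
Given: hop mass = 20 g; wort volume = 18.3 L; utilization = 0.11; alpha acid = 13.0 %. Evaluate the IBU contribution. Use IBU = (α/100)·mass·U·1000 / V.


IBU = (13.0/100)·20·0.11·1000 / 18.3

15.6284 IBU


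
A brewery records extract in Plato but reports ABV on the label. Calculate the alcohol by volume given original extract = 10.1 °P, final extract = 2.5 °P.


SG = 259/(259 − P);  ABV = (OG − FG)·131.25
OG = 259/(259 − 10.1) = 1.0406
FG = 259/(259 − 2.5) = 1.0097
ABV = (1.0406 − 1.0097)·131.25

4.0467 % ABV


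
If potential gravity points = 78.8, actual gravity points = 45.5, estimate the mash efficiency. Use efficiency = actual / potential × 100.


efficiency = 45.5 / 78.8 × 100

57.7411 %


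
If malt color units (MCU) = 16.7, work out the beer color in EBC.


SRM = 1.4922·MCU^0.6859;  EBC = SRM·1.97
SRM = 1.4922·16.7^0.6859 = 10.2917
EBC = 10.2917·1.97

20.2747 EBC


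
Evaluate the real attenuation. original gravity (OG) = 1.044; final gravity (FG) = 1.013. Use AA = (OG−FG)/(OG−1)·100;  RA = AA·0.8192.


AA = (1.044 − 1.013)/(1.044 − 1)·100 = 70.4545
RA = 70.4545·0.8192

57.7164 %


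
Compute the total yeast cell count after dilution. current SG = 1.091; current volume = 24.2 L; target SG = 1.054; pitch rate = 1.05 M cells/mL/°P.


V_w = V·((SG_c−1)/(SG_t−1)−1);  °P = 259 − 259/SG_t;  cells = rate·(V+V_w)·°P
V_w = 24.2·((1.091−1)/(1.054−1)−1) = 16.5815
V_final = 24.2 + 16.5815 = 40.7815
°P = 259 − 259/1.054 = 13.2694
cells = 1.05·40.7815·13.2694

568.2052 billion cells


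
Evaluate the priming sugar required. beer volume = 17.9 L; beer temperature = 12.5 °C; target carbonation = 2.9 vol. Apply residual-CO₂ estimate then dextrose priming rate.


residual = 14.695·(0.01821 + 0.09011·e^(−0.04·T));  sugar = (target − residual)·4.0·V
residual = 14.695·(0.01821 + 0.09011·e^(−0.04·12.5)) = 1.0707
sugar = (2.9 − 1.0707)·4.0·17.9

130.9748 g


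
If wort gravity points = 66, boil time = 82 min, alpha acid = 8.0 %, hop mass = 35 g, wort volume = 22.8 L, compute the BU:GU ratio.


U = 1.65·0.000125^(GP/1000)·(1−e^(−0.04t))/4.15;  IBU = (α/100)·m·U·1000/V;  BU:GU = IBU/GP
U = 1.65·0.000125^(66/1000)·(1−e^(−0.04·82))/4.15 = 0.2114
IBU = (8.0/100)·35·0.2114·1000/22.8 = 25.9656
BU:GU = 25.9656/66

0.3934


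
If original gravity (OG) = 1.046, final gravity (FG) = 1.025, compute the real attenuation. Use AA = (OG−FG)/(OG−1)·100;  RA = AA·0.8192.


AA = (1.046 − 1.025)/(1.046 − 1)·100 = 45.6522
RA = 45.6522·0.8192

37.3983 %


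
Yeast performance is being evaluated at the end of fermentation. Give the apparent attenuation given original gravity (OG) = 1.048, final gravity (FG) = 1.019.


AA = (OG − FG)/(OG − 1) · 100
AA = (1.048 − 1.019)/(1.048 − 1) · 100

60.4167 %


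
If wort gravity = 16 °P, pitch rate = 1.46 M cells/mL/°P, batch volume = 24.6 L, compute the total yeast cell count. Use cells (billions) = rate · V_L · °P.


cells = 1.46 · 24.6 · 16

574.6560 billion cells


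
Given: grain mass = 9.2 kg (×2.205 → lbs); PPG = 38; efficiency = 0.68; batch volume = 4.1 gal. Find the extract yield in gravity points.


points = lbs × PPG × eff / vol
lbs = 9.2 × 2.205 = 20.2860
points = 20.2860 × 38 × 0.68 / 4.1

127.8513 points


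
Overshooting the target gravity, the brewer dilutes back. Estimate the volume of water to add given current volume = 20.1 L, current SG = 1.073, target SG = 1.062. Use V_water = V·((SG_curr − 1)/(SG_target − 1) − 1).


V_water = 20.1·((1.073 − 1)/(1.062 − 1) − 1)

3.5661 L


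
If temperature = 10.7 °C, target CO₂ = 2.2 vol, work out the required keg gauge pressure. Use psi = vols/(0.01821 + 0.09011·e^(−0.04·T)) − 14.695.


psi = 2.2/(0.01821 + 0.09011·e^(−0.04·10.7)) − 14.695

13.8970 psi


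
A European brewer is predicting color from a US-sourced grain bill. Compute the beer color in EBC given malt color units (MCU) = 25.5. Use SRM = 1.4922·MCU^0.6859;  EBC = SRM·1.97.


SRM = 1.4922·25.5^0.6859 = 13.7586
EBC = 13.7586·1.97

27.1044 EBC


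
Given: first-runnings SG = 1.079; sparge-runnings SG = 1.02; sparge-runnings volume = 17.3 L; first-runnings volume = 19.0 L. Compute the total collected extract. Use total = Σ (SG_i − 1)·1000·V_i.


first = (1.079 − 1)·1000·19.0 = 1501.0000
sparge = (1.02 − 1)·1000·17.3 = 346.0000
total = 1501.0000 + 346.0000

1847.0000 gravity·L


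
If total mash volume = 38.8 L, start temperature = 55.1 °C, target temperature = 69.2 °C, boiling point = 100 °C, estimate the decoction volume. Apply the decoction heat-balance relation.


V_dec = V_total·(T_target − T_start)/(T_boil − T_start)
V_dec = 38.8·(69.2 − 55.1)/(100 − 55.1)

12.1844 L


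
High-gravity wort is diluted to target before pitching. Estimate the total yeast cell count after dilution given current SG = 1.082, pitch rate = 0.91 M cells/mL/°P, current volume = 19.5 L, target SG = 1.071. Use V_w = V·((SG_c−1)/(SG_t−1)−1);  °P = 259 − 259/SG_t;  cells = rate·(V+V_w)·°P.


V_w = 19.5·((1.082−1)/(1.071−1)−1) = 3.0211
V_final = 19.5 + 3.0211 = 22.5211
°P = 259 − 259/1.071 = 17.1699
cells = 0.91·22.5211·17.1699

351.8845 billion cells


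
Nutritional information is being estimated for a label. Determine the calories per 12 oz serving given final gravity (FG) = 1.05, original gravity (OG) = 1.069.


ABW = (OG−FG)·131.25·0.79/FG;  °P = 259 − 259/SG (for OG→OE and FG→AE);  RE = 0.1808·OE + 0.8192·AE;  Cal = (6.9·ABW + 4·(RE−0.1))·FG·3.55
ABW = (1.069 − 1.05)·131.25·0.79/1.05 = 1.8762
OE = 259 − 259/1.069 = 16.7175 °P
AE = 259 − 259/1.05 = 12.3333 °P
RE = 0.1808·16.7175 + 0.8192·12.3333 = 13.1260 °P
Cal = (6.9·1.8762 + 4·(13.1260−0.1))·1.05·3.55

242.4742 kcal


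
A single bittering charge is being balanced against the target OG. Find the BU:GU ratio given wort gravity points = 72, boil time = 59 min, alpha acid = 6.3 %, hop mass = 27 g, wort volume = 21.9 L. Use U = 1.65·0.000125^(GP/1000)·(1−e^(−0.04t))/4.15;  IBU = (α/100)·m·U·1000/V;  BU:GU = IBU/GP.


U = 1.65·0.000125^(72/1000)·(1−e^(−0.04·59))/4.15 = 0.1885
IBU = (6.3/100)·27·0.1885·1000/21.9 = 14.6420
BU:GU = 14.6420/72

0.2034


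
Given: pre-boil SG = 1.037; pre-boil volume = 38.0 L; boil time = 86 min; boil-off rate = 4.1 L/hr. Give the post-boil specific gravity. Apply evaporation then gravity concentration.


V_post = V_pre − rate·(t/60);  SG_post = 1 + (SG_pre−1)·V_pre/V_post
V_post = 38.0 − 4.1·(86/60) = 32.1233
SG_post = 1 + (1.037 − 1)·38.0/32.1233

1.0438


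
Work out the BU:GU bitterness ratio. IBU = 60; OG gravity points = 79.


BU:GU = IBU / OG_points
BU:GU = 60 / 79

0.7595


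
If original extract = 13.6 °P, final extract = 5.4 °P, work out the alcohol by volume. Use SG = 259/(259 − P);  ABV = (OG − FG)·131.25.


OG = 259/(259 − 13.6) = 1.0554
FG = 259/(259 − 5.4) = 1.0213
ABV = (1.0554 − 1.0213)·131.25

4.4791 % ABV


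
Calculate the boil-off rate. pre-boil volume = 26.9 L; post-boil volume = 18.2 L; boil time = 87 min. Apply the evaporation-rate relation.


rate = (V_pre − V_post) / (t_min/60)
rate = (26.9 − 18.2) / (87/60)

6.0000 L/hr


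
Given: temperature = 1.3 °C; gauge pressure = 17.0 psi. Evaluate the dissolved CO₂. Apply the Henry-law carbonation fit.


vols = (P + 14.695)·(0.01821 + 0.09011·e^(−0.04·T))
vols = (17.0 + 14.695)·(0.01821 + 0.09011·e^(−0.04·1.3))

3.2885 volumes


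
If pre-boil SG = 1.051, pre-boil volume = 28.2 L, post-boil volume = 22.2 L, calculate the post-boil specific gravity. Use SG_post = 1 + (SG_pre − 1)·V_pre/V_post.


pts_pre = (1.051 − 1)·1000 = 51.0000
pts_post = 51.0000·28.2/22.2 = 64.7838
SG_post = 1 + 64.7838/1000

1.0648


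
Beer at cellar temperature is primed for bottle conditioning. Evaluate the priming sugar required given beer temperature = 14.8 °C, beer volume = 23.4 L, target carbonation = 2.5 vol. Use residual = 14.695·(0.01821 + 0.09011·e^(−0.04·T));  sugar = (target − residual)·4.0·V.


residual = 14.695·(0.01821 + 0.09011·e^(−0.04·14.8)) = 1.0002
sugar = (2.5 − 1.0002)·4.0·23.4

140.3859 g


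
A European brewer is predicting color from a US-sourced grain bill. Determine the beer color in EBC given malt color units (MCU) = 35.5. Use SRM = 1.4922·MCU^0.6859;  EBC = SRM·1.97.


SRM = 1.4922·35.5^0.6859 = 17.2635
EBC = 17.2635·1.97

34.0091 EBC


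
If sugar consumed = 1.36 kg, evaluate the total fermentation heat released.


Q = m_sugar · 590 kJ/kg
Q = 1.36 · 590

802.4000 kJ


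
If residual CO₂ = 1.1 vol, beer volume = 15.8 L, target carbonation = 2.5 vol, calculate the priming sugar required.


sugar = (target − residual)·4.0·V
sugar = (2.5 − 1.1)·4.0·15.8

88.4800 g


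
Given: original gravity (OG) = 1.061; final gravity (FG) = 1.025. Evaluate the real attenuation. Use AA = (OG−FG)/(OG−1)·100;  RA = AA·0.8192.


AA = (1.061 − 1.025)/(1.061 − 1)·100 = 59.0164
RA = 59.0164·0.8192

48.3462 %


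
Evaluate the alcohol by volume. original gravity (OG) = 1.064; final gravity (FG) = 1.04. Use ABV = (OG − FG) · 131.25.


ABV = (1.064 − 1.04) · 131.25

3.1500 % ABV


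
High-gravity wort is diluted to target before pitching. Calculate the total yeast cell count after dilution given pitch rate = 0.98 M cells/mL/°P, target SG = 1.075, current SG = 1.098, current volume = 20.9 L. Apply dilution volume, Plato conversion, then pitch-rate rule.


V_w = V·((SG_c−1)/(SG_t−1)−1);  °P = 259 − 259/SG_t;  cells = rate·(V+V_w)·°P
V_w = 20.9·((1.098−1)/(1.075−1)−1) = 6.4093
V_final = 20.9 + 6.4093 = 27.3093
°P = 259 − 259/1.075 = 18.0698
cells = 0.98·27.3093·18.0698

483.6038 billion cells


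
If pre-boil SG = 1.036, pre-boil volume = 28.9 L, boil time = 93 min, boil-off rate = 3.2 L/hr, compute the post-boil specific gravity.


V_post = V_pre − rate·(t/60);  SG_post = 1 + (SG_pre−1)·V_pre/V_post
V_post = 28.9 − 3.2·(93/60) = 23.9400
SG_post = 1 + (1.036 − 1)·28.9/23.9400

1.0435


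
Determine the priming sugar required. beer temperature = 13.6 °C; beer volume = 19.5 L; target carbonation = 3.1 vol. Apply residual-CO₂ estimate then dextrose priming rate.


residual = 14.695·(0.01821 + 0.09011·e^(−0.04·T));  sugar = (target − residual)·4.0·V
residual = 14.695·(0.01821 + 0.09011·e^(−0.04·13.6)) = 1.0362
sugar = (3.1 − 1.0362)·4.0·19.5

160.9786 g


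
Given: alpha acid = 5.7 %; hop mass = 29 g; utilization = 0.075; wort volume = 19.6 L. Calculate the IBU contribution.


IBU = (α/100)·mass·U·1000 / V
IBU = (5.7/100)·29·0.075·1000 / 19.6

6.3253 IBU


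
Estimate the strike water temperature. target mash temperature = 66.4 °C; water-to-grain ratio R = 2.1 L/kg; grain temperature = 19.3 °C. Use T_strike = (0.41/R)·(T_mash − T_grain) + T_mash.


T_strike = (0.41/2.1)·(66.4 − 19.3) + 66.4

75.5957 °C


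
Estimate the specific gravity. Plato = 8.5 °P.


SG = 259/(259 − P)
SG = 259/(259 − 8.5)

1.0339


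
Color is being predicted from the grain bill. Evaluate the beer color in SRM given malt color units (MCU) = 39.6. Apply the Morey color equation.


SRM = 1.4922 · MCU^0.6859
SRM = 1.4922 · 39.6^0.6859

18.6074 SRM


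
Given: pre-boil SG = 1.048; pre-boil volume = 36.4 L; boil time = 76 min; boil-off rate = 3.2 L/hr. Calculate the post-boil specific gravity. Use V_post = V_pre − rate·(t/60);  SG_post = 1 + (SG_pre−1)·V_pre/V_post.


V_post = 36.4 − 3.2·(76/60) = 32.3467
SG_post = 1 + (1.048 − 1)·36.4/32.3467

1.0540


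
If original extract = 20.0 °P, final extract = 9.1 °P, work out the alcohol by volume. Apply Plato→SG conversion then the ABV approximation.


SG = 259/(259 − P);  ABV = (OG − FG)·131.25
OG = 259/(259 − 20.0) = 1.0837
FG = 259/(259 − 9.1) = 1.0364
ABV = (1.0837 − 1.0364)·131.25

6.2039 % ABV


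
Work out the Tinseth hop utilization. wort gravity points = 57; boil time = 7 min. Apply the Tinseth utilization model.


U = 1.65·0.000125^(GP/1000) · (1 − e^(−0.04·t))/4.15
bigness = 1.65·0.000125^(57/1000) = 0.9886
boil_factor = (1 − e^(−0.04·7))/4.15 = 0.0588
U = 0.9886 · 0.0588

0.0582


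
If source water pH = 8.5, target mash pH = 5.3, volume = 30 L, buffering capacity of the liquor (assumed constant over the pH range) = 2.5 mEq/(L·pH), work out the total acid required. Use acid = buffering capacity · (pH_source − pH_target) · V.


acid = 2.5 · (8.5 − 5.3) · 30

240.0000 mEq


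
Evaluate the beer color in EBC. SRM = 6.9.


EBC = SRM · 1.97
EBC = 6.9 · 1.97

13.5930 EBC


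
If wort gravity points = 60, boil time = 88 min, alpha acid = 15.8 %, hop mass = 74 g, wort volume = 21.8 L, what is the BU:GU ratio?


U = 1.65·0.000125^(GP/1000)·(1−e^(−0.04t))/4.15;  IBU = (α/100)·m·U·1000/V;  BU:GU = IBU/GP
U = 1.65·0.000125^(60/1000)·(1−e^(−0.04·88))/4.15 = 0.2250
IBU = (15.8/100)·74·0.2250·1000/21.8 = 120.6796
BU:GU = 120.6796/60

2.0113


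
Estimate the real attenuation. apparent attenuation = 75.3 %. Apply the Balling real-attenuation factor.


RA = AA · 0.8192
RA = 75.3 · 0.8192

61.6858 %


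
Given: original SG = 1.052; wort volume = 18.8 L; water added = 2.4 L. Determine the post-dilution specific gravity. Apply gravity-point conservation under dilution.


SG_new = 1 + (SG_old − 1)·V_old/(V_old + V_water)
pts = (1.052 − 1)·1000·18.8/(18.8 + 2.4) = 46.1132
SG_new = 1 + 46.1132/1000

1.0461


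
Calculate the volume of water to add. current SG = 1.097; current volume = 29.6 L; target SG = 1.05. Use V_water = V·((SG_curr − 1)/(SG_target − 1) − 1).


V_water = 29.6·((1.097 − 1)/(1.05 − 1) − 1)

27.8240 L


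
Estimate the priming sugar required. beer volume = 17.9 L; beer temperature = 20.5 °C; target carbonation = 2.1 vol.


residual = 14.695·(0.01821 + 0.09011·e^(−0.04·T));  sugar = (target − residual)·4.0·V
residual = 14.695·(0.01821 + 0.09011·e^(−0.04·20.5)) = 0.8508
sugar = (2.1 − 0.8508)·4.0·17.9

89.4427 g


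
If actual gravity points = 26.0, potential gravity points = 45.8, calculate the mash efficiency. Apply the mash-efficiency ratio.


efficiency = actual / potential × 100
efficiency = 26.0 / 45.8 × 100

56.7686 %


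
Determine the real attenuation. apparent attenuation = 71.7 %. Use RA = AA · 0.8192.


RA = 71.7 · 0.8192

58.7366 %


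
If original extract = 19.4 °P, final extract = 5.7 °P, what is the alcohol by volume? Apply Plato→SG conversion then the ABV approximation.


SG = 259/(259 − P);  ABV = (OG − FG)·131.25
OG = 259/(259 − 19.4) = 1.0810
FG = 259/(259 − 5.7) = 1.0225
ABV = (1.0810 − 1.0225)·131.25

7.6736 % ABV


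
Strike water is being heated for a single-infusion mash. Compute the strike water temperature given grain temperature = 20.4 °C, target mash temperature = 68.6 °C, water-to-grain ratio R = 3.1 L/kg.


T_strike = (0.41/R)·(T_mash − T_grain) + T_mash
T_strike = (0.41/3.1)·(68.6 − 20.4) + 68.6

74.9748 °C


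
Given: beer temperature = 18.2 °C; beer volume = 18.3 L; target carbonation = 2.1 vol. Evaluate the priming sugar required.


residual = 14.695·(0.01821 + 0.09011·e^(−0.04·T));  sugar = (target − residual)·4.0·V
residual = 14.695·(0.01821 + 0.09011·e^(−0.04·18.2)) = 0.9070
sugar = (2.1 − 0.9070)·4.0·18.3

87.3275 g


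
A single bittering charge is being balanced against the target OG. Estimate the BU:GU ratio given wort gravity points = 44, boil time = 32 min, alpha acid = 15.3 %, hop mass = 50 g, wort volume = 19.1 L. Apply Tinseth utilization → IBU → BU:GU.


U = 1.65·0.000125^(GP/1000)·(1−e^(−0.04t))/4.15;  IBU = (α/100)·m·U·1000/V;  BU:GU = IBU/GP
U = 1.65·0.000125^(44/1000)·(1−e^(−0.04·32))/4.15 = 0.1933
IBU = (15.3/100)·50·0.1933·1000/19.1 = 77.4181
BU:GU = 77.4181/44

1.7595


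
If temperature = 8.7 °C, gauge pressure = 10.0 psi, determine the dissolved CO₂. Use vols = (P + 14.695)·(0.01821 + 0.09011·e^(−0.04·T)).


vols = (10.0 + 14.695)·(0.01821 + 0.09011·e^(−0.04·8.7))

2.0210 volumes


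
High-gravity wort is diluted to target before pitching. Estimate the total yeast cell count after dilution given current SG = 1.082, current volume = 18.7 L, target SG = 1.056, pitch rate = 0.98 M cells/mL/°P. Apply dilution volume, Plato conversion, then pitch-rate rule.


V_w = V·((SG_c−1)/(SG_t−1)−1);  °P = 259 − 259/SG_t;  cells = rate·(V+V_w)·°P
V_w = 18.7·((1.082−1)/(1.056−1)−1) = 8.6821
V_final = 18.7 + 8.6821 = 27.3821
°P = 259 − 259/1.056 = 13.7348
cells = 0.98·27.3821·13.7348

368.5678 billion cells


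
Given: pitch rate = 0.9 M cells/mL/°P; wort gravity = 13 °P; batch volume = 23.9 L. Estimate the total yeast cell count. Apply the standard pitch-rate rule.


cells (billions) = rate · V_L · °P
cells = 0.9 · 23.9 · 13

279.6300 billion cells


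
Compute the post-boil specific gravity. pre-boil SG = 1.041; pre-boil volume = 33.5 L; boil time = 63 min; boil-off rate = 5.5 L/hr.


V_post = V_pre − rate·(t/60);  SG_post = 1 + (SG_pre−1)·V_pre/V_post
V_post = 33.5 − 5.5·(63/60) = 27.7250
SG_post = 1 + (1.041 − 1)·33.5/27.7250

1.0495


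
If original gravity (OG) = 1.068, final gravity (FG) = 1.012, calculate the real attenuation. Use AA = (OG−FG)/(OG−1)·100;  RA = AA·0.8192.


AA = (1.068 − 1.012)/(1.068 − 1)·100 = 82.3529
RA = 82.3529·0.8192

67.4635 %


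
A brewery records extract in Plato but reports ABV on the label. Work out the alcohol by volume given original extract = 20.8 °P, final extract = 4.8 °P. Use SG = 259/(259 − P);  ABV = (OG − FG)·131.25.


OG = 259/(259 − 20.8) = 1.0873
FG = 259/(259 − 4.8) = 1.0189
ABV = (1.0873 − 1.0189)·131.25

8.9826 % ABV


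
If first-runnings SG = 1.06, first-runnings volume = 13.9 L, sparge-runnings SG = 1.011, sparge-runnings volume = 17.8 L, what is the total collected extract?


total = Σ (SG_i − 1)·1000·V_i
first = (1.06 − 1)·1000·13.9 = 834.0000
sparge = (1.011 − 1)·1000·17.8 = 195.8000
total = 834.0000 + 195.8000

1029.8000 gravity·L


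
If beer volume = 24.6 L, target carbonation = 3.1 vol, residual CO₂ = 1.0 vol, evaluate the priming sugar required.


sugar = (target − residual)·4.0·V
sugar = (3.1 − 1.0)·4.0·24.6

206.6400 g


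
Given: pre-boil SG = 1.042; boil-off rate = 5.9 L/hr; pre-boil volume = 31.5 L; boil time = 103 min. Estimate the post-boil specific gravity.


V_post = V_pre − rate·(t/60);  SG_post = 1 + (SG_pre−1)·V_pre/V_post
V_post = 31.5 − 5.9·(103/60) = 21.3717
SG_post = 1 + (1.042 − 1)·31.5/21.3717

1.0619


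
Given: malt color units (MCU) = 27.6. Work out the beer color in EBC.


SRM = 1.4922·MCU^0.6859;  EBC = SRM·1.97
SRM = 1.4922·27.6^0.6859 = 14.5260
EBC = 14.5260·1.97

28.6163 EBC


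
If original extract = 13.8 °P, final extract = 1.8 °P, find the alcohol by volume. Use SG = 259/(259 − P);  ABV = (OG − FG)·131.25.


OG = 259/(259 − 13.8) = 1.0563
FG = 259/(259 − 1.8) = 1.0070
ABV = (1.0563 − 1.0070)·131.25

6.4683 % ABV


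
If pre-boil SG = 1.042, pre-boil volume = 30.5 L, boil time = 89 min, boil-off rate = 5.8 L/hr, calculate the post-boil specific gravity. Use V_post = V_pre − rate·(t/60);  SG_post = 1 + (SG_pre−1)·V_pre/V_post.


V_post = 30.5 − 5.8·(89/60) = 21.8967
SG_post = 1 + (1.042 − 1)·30.5/21.8967

1.0585


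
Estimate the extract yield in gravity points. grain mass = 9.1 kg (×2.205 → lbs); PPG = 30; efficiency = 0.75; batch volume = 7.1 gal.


points = lbs × PPG × eff / vol
lbs = 9.1 × 2.205 = 20.0655
points = 20.0655 × 30 × 0.75 / 7.1

63.5879 points


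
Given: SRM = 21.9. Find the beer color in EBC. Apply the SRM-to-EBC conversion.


EBC = SRM · 1.97
EBC = 21.9 · 1.97

43.1430 EBC


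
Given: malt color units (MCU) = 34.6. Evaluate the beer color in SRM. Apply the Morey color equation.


SRM = 1.4922 · MCU^0.6859
SRM = 1.4922 · 34.6^0.6859

16.9621 SRM


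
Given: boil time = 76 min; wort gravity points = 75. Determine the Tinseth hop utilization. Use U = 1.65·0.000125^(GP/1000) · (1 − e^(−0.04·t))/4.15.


bigness = 1.65·0.000125^(75/1000) = 0.8409
boil_factor = (1 − e^(−0.04·76))/4.15 = 0.2294
U = 0.8409 · 0.2294

0.1929


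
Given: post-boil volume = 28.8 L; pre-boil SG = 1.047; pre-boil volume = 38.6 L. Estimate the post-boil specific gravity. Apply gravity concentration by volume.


SG_post = 1 + (SG_pre − 1)·V_pre/V_post
pts_pre = (1.047 − 1)·1000 = 47.0000
pts_post = 47.0000·38.6/28.8 = 62.9931
SG_post = 1 + 62.9931/1000

1.0630


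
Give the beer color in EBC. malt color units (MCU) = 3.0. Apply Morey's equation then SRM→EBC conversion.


SRM = 1.4922·MCU^0.6859;  EBC = SRM·1.97
SRM = 1.4922·3.0^0.6859 = 3.1702
EBC = 3.1702·1.97

6.2453 EBC


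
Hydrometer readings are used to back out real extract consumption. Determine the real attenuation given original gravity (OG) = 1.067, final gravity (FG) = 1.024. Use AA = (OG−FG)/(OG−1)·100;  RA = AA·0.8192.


AA = (1.067 − 1.024)/(1.067 − 1)·100 = 64.1791
RA = 64.1791·0.8192

52.5755 %


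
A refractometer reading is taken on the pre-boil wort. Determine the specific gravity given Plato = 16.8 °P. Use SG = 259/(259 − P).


SG = 259/(259 − 16.8)

1.0694


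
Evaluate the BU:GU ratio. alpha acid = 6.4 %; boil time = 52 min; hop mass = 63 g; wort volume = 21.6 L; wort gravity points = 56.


U = 1.65·0.000125^(GP/1000)·(1−e^(−0.04t))/4.15;  IBU = (α/100)·m·U·1000/V;  BU:GU = IBU/GP
U = 1.65·0.000125^(56/1000)·(1−e^(−0.04·52))/4.15 = 0.2103
IBU = (6.4/100)·63·0.2103·1000/21.6 = 39.2620
BU:GU = 39.2620/56

0.7011
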